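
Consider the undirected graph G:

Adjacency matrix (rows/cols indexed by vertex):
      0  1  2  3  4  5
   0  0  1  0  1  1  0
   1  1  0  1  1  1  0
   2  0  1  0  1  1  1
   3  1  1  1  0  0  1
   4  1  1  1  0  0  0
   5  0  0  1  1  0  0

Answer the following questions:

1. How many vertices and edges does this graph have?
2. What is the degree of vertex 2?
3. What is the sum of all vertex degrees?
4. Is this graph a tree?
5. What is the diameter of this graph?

Count: 6 vertices, 10 edges.
Vertex 2 has neighbors [1, 3, 4, 5], degree = 4.
Handshaking lemma: 2 * 10 = 20.
A tree on 6 vertices has 5 edges. This graph has 10 edges (5 extra). Not a tree.
Diameter (longest shortest path) = 2.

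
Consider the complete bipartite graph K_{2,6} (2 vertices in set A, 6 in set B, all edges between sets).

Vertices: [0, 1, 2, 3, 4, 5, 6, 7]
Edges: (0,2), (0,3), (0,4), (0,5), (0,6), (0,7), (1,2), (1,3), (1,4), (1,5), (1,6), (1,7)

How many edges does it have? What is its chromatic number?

K_{2,6} has 2 * 6 = 12 edges.
Bipartite graphs have chromatic number 2 (color each partition differently).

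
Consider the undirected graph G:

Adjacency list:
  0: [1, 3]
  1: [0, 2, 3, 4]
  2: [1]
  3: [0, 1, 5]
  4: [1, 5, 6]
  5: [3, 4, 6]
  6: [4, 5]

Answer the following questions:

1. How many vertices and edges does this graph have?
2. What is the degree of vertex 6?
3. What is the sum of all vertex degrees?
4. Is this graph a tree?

Count: 7 vertices, 9 edges.
Vertex 6 has neighbors [4, 5], degree = 2.
Handshaking lemma: 2 * 9 = 18.
A tree on 7 vertices has 6 edges. This graph has 9 edges (3 extra). Not a tree.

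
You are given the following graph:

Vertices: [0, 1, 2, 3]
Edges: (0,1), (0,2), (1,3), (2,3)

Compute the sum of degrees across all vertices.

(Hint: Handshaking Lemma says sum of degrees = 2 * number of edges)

Count edges: 4 edges.
By Handshaking Lemma: sum of degrees = 2 * 4 = 8.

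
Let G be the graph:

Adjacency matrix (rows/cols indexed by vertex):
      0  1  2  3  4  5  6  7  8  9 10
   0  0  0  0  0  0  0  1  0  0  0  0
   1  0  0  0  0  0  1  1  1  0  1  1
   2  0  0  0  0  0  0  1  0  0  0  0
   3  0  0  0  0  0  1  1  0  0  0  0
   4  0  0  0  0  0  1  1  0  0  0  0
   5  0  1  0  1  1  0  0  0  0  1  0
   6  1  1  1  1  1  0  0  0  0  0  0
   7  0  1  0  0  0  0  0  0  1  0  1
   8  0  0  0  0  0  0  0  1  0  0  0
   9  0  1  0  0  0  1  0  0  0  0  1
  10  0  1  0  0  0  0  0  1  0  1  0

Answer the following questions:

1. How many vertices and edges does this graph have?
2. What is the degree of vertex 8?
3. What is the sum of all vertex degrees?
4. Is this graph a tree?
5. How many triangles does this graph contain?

Count: 11 vertices, 15 edges.
Vertex 8 has neighbors [7], degree = 1.
Handshaking lemma: 2 * 15 = 30.
A tree on 11 vertices has 10 edges. This graph has 15 edges (5 extra). Not a tree.
Number of triangles = 3.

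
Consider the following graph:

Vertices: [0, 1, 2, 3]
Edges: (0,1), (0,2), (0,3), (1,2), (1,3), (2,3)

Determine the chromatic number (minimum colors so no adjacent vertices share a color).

The graph has a maximum clique of size 4 (lower bound on chromatic number).
A valid 4-coloring: {0: 0, 1: 1, 2: 2, 3: 3}.
Chromatic number = 4.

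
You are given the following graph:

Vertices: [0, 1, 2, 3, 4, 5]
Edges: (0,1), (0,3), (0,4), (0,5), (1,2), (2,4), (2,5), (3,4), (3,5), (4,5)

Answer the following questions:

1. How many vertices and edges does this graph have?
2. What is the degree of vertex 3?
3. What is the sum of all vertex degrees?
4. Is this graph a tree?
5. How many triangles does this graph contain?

Count: 6 vertices, 10 edges.
Vertex 3 has neighbors [0, 4, 5], degree = 3.
Handshaking lemma: 2 * 10 = 20.
A tree on 6 vertices has 5 edges. This graph has 10 edges (5 extra). Not a tree.
Number of triangles = 5.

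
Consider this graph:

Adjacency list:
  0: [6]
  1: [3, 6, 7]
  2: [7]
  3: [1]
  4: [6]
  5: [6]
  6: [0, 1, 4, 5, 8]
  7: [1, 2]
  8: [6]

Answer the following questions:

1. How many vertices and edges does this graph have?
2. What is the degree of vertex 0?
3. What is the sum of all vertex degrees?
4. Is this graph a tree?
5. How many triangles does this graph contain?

Count: 9 vertices, 8 edges.
Vertex 0 has neighbors [6], degree = 1.
Handshaking lemma: 2 * 8 = 16.
A graph is a tree iff it is connected and has exactly n-1 edges. This graph is connected (all 9 vertices in one component) and has 9-1 = 8 edges. It is a tree.
Number of triangles = 0.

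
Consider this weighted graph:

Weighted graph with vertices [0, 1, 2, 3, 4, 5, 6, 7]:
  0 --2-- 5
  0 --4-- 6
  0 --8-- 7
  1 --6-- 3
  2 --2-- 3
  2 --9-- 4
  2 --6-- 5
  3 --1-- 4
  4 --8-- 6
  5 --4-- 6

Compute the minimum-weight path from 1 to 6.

Using Dijkstra's algorithm from vertex 1:
Shortest path: 1 -> 3 -> 4 -> 6
Total weight: 6 + 1 + 8 = 15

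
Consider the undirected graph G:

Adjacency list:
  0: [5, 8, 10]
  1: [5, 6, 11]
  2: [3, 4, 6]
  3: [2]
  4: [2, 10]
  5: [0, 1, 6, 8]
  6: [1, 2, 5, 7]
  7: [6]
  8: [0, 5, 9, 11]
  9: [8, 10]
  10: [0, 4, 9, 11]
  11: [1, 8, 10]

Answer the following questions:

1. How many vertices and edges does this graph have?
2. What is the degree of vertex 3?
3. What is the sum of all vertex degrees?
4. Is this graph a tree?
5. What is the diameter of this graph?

Count: 12 vertices, 17 edges.
Vertex 3 has neighbors [2], degree = 1.
Handshaking lemma: 2 * 17 = 34.
A tree on 12 vertices has 11 edges. This graph has 17 edges (6 extra). Not a tree.
Diameter (longest shortest path) = 4.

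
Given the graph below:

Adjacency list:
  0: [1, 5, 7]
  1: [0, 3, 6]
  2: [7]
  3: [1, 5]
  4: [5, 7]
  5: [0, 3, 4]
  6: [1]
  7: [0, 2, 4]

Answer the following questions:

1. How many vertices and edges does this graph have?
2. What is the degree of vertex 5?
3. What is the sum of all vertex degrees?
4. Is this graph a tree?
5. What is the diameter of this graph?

Count: 8 vertices, 9 edges.
Vertex 5 has neighbors [0, 3, 4], degree = 3.
Handshaking lemma: 2 * 9 = 18.
A tree on 8 vertices has 7 edges. This graph has 9 edges (2 extra). Not a tree.
Diameter (longest shortest path) = 4.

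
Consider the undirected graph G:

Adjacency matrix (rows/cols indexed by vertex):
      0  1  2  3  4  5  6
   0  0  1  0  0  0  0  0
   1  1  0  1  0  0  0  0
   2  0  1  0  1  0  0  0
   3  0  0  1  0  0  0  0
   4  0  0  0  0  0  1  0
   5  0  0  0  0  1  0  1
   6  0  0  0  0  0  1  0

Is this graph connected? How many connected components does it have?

Checking connectivity: the graph has 2 connected component(s).
Components: [[0, 1, 2, 3], [4, 5, 6]]. The graph is NOT connected.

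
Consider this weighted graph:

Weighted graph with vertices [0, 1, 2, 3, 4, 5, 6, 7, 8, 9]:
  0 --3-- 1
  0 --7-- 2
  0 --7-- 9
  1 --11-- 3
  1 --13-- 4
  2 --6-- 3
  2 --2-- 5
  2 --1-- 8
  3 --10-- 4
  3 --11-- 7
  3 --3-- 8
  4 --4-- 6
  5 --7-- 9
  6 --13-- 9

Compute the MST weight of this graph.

Applying Kruskal's algorithm (sort edges by weight, add if no cycle):
  Add (2,8) w=1
  Add (2,5) w=2
  Add (0,1) w=3
  Add (3,8) w=3
  Add (4,6) w=4
  Skip (2,3) w=6 (creates cycle)
  Add (0,9) w=7
  Add (0,2) w=7
  Skip (5,9) w=7 (creates cycle)
  Add (3,4) w=10
  Skip (1,3) w=11 (creates cycle)
  Add (3,7) w=11
  Skip (1,4) w=13 (creates cycle)
  Skip (6,9) w=13 (creates cycle)
MST weight = 48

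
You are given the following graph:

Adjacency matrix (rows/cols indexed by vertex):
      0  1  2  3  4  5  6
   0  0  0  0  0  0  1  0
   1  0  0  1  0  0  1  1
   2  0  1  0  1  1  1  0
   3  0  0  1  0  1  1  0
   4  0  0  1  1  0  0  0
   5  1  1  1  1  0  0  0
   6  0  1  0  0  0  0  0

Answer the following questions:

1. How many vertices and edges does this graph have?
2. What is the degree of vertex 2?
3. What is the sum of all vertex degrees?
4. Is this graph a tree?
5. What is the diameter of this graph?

Count: 7 vertices, 9 edges.
Vertex 2 has neighbors [1, 3, 4, 5], degree = 4.
Handshaking lemma: 2 * 9 = 18.
A tree on 7 vertices has 6 edges. This graph has 9 edges (3 extra). Not a tree.
Diameter (longest shortest path) = 3.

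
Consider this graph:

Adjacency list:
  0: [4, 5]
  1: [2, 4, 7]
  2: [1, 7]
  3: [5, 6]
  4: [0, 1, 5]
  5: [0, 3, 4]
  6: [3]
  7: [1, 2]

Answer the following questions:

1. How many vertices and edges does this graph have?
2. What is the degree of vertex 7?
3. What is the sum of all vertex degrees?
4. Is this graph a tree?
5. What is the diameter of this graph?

Count: 8 vertices, 9 edges.
Vertex 7 has neighbors [1, 2], degree = 2.
Handshaking lemma: 2 * 9 = 18.
A tree on 8 vertices has 7 edges. This graph has 9 edges (2 extra). Not a tree.
Diameter (longest shortest path) = 5.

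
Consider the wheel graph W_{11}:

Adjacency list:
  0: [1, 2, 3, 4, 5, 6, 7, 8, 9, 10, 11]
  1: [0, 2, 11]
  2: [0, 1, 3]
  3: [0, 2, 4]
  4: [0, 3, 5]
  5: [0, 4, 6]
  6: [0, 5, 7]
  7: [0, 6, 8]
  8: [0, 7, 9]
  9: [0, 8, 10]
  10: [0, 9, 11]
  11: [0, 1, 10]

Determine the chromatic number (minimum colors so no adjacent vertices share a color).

W_{11} = C_{11} plus a hub adjacent to every cycle vertex.
The outer cycle needs 3 colors (odd cycle); the hub is adjacent to all of them so needs a fresh color.
Chromatic number = 3 + 1 = 4.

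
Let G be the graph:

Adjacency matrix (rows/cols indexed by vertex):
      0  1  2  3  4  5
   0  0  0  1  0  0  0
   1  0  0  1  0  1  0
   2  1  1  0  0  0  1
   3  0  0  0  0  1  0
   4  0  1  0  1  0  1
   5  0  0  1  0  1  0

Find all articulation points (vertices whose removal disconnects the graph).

An articulation point is a vertex whose removal disconnects the graph.
Articulation points: [2, 4]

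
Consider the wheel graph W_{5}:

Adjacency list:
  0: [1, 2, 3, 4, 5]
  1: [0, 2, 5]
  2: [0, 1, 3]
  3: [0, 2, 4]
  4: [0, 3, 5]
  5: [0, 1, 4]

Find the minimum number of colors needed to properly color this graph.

W_{5} = C_{5} plus a hub adjacent to every cycle vertex.
The outer cycle needs 3 colors (odd cycle); the hub is adjacent to all of them so needs a fresh color.
Chromatic number = 3 + 1 = 4.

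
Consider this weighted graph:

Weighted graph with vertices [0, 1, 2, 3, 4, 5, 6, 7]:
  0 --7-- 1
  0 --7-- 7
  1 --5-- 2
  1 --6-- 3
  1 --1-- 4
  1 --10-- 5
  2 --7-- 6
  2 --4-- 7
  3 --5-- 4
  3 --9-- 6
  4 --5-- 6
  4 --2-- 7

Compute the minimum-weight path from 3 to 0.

Using Dijkstra's algorithm from vertex 3:
Shortest path: 3 -> 1 -> 0
Total weight: 6 + 7 = 13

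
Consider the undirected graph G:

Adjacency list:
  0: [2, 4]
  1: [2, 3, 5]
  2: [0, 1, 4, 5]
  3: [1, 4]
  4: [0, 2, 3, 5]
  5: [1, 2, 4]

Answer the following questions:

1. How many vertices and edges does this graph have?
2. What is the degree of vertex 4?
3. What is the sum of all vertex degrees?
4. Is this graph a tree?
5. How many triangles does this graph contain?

Count: 6 vertices, 9 edges.
Vertex 4 has neighbors [0, 2, 3, 5], degree = 4.
Handshaking lemma: 2 * 9 = 18.
A tree on 6 vertices has 5 edges. This graph has 9 edges (4 extra). Not a tree.
Number of triangles = 3.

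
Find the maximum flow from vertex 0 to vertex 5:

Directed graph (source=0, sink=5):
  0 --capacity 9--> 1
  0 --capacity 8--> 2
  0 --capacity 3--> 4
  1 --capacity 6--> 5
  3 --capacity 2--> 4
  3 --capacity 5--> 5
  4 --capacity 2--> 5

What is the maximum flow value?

Computing max flow:
  Flow on (0->1): 6/9
  Flow on (0->4): 2/3
  Flow on (1->5): 6/6
  Flow on (4->5): 2/2
Maximum flow = 8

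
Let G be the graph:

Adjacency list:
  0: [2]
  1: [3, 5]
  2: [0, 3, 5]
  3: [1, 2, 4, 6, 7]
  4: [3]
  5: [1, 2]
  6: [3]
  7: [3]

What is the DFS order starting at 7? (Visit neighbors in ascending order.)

DFS from vertex 7 (neighbors processed in ascending order):
Visit order: 7, 3, 1, 5, 2, 0, 4, 6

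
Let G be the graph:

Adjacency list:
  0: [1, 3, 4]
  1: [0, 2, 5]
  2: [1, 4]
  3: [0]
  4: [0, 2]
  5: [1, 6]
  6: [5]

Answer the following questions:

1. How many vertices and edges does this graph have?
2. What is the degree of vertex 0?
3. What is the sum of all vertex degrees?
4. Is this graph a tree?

Count: 7 vertices, 7 edges.
Vertex 0 has neighbors [1, 3, 4], degree = 3.
Handshaking lemma: 2 * 7 = 14.
A tree on 7 vertices has 6 edges. This graph has 7 edges (1 extra). Not a tree.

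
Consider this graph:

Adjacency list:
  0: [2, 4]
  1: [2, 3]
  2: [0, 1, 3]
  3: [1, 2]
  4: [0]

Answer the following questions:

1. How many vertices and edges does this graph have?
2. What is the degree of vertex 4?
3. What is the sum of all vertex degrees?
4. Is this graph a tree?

Count: 5 vertices, 5 edges.
Vertex 4 has neighbors [0], degree = 1.
Handshaking lemma: 2 * 5 = 10.
A tree on 5 vertices has 4 edges. This graph has 5 edges (1 extra). Not a tree.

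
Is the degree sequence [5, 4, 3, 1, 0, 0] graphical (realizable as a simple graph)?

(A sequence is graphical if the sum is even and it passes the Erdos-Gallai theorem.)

Sum of degrees = 13. Sum is odd, so the sequence is NOT graphical.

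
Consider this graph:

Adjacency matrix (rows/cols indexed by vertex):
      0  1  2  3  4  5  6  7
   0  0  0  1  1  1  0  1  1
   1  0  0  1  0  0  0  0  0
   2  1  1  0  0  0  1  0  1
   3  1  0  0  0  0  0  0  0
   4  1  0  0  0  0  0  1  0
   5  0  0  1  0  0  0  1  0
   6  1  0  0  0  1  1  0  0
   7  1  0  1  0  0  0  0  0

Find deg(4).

Vertex 4 has neighbors [0, 6], so deg(4) = 2.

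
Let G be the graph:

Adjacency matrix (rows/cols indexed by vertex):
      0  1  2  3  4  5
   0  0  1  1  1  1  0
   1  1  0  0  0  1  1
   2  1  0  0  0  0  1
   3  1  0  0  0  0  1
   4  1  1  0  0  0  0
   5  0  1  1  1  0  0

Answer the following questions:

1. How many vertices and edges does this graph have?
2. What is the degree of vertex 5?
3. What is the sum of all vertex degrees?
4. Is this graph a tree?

Count: 6 vertices, 8 edges.
Vertex 5 has neighbors [1, 2, 3], degree = 3.
Handshaking lemma: 2 * 8 = 16.
A tree on 6 vertices has 5 edges. This graph has 8 edges (3 extra). Not a tree.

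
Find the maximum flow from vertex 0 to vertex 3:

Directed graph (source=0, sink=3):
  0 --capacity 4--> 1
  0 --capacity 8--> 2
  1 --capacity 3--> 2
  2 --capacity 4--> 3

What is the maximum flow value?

Computing max flow:
  Flow on (0->1): 3/4
  Flow on (0->2): 1/8
  Flow on (1->2): 3/3
  Flow on (2->3): 4/4
Maximum flow = 4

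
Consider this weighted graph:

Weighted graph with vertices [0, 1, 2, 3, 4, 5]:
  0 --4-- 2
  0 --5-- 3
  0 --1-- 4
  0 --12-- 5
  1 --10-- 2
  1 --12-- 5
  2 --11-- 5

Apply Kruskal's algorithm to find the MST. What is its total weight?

Applying Kruskal's algorithm (sort edges by weight, add if no cycle):
  Add (0,4) w=1
  Add (0,2) w=4
  Add (0,3) w=5
  Add (1,2) w=10
  Add (2,5) w=11
  Skip (0,5) w=12 (creates cycle)
  Skip (1,5) w=12 (creates cycle)
MST weight = 31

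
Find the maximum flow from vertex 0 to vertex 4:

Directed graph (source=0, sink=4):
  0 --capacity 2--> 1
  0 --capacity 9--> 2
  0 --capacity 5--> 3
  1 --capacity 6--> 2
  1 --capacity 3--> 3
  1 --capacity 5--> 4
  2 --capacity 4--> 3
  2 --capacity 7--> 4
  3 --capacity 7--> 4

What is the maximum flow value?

Computing max flow:
  Flow on (0->1): 2/2
  Flow on (0->2): 9/9
  Flow on (0->3): 5/5
  Flow on (1->4): 2/5
  Flow on (2->3): 2/4
  Flow on (2->4): 7/7
  Flow on (3->4): 7/7
Maximum flow = 16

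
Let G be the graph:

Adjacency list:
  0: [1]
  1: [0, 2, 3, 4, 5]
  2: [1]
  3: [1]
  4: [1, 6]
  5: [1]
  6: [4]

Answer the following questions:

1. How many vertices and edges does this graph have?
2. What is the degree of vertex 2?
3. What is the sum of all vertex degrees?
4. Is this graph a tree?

Count: 7 vertices, 6 edges.
Vertex 2 has neighbors [1], degree = 1.
Handshaking lemma: 2 * 6 = 12.
A graph is a tree iff it is connected and has exactly n-1 edges. This graph is connected (all 7 vertices in one component) and has 7-1 = 6 edges. It is a tree.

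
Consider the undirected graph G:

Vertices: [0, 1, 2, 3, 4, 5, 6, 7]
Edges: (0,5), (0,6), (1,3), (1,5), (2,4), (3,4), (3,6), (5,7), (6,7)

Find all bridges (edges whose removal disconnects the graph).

A bridge is an edge whose removal increases the number of connected components.
Bridges found: (2,4), (3,4)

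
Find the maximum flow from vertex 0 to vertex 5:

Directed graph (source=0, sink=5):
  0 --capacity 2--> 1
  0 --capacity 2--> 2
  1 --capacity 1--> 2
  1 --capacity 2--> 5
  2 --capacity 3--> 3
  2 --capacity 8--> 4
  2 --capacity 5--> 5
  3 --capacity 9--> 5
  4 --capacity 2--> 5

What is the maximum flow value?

Computing max flow:
  Flow on (0->1): 2/2
  Flow on (0->2): 2/2
  Flow on (1->5): 2/2
  Flow on (2->5): 2/5
Maximum flow = 4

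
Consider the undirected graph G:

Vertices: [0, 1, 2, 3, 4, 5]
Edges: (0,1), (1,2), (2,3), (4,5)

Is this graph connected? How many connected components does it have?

Checking connectivity: the graph has 2 connected component(s).
Components: [[0, 1, 2, 3], [4, 5]]. The graph is NOT connected.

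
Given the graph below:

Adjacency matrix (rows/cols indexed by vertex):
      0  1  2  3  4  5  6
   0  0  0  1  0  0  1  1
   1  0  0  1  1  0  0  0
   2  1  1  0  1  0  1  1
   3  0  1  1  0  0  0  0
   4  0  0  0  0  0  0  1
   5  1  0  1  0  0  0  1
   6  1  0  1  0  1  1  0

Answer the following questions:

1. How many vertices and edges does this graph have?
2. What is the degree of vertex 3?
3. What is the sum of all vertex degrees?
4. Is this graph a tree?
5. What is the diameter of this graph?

Count: 7 vertices, 10 edges.
Vertex 3 has neighbors [1, 2], degree = 2.
Handshaking lemma: 2 * 10 = 20.
A tree on 7 vertices has 6 edges. This graph has 10 edges (4 extra). Not a tree.
Diameter (longest shortest path) = 3.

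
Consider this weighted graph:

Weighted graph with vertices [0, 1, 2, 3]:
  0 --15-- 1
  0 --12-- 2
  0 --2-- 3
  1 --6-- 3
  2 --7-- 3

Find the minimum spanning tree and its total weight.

Applying Kruskal's algorithm (sort edges by weight, add if no cycle):
  Add (0,3) w=2
  Add (1,3) w=6
  Add (2,3) w=7
  Skip (0,2) w=12 (creates cycle)
  Skip (0,1) w=15 (creates cycle)
MST weight = 15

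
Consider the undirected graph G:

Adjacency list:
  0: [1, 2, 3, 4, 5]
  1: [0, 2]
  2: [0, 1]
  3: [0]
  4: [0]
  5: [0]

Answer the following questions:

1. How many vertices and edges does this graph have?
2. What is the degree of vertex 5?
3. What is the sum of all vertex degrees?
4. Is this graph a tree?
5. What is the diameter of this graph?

Count: 6 vertices, 6 edges.
Vertex 5 has neighbors [0], degree = 1.
Handshaking lemma: 2 * 6 = 12.
A tree on 6 vertices has 5 edges. This graph has 6 edges (1 extra). Not a tree.
Diameter (longest shortest path) = 2.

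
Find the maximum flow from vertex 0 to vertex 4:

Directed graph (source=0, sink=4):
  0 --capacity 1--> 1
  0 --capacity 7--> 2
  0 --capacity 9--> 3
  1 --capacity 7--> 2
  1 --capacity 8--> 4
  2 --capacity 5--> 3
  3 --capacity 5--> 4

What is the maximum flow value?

Computing max flow:
  Flow on (0->1): 1/1
  Flow on (0->2): 5/7
  Flow on (1->4): 1/8
  Flow on (2->3): 5/5
  Flow on (3->4): 5/5
Maximum flow = 6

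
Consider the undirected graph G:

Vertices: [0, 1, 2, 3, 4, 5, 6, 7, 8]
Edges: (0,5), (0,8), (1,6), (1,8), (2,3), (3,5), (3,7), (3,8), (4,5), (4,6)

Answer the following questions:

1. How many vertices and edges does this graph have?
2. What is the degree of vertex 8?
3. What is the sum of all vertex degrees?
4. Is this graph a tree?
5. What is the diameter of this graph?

Count: 9 vertices, 10 edges.
Vertex 8 has neighbors [0, 1, 3], degree = 3.
Handshaking lemma: 2 * 10 = 20.
A tree on 9 vertices has 8 edges. This graph has 10 edges (2 extra). Not a tree.
Diameter (longest shortest path) = 4.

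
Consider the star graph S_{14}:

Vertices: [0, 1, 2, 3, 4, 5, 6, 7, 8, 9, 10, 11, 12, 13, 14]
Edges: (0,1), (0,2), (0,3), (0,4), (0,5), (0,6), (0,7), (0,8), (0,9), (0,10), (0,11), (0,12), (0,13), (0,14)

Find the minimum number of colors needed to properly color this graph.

S_{14} has one hub adjacent to 14 leaves; leaves are pairwise non-adjacent.
Color the hub 0 and every leaf 1.
Chromatic number = 2.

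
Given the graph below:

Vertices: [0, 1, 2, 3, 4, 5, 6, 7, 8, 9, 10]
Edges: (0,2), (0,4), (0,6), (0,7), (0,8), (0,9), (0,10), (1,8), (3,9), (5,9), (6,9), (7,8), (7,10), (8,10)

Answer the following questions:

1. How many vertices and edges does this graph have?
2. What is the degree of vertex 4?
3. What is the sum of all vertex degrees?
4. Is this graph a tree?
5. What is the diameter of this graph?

Count: 11 vertices, 14 edges.
Vertex 4 has neighbors [0], degree = 1.
Handshaking lemma: 2 * 14 = 28.
A tree on 11 vertices has 10 edges. This graph has 14 edges (4 extra). Not a tree.
Diameter (longest shortest path) = 4.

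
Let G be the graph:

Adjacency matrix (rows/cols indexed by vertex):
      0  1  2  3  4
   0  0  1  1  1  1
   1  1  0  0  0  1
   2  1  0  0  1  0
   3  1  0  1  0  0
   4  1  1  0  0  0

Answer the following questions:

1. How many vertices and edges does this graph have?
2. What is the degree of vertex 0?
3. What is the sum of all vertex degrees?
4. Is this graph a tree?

Count: 5 vertices, 6 edges.
Vertex 0 has neighbors [1, 2, 3, 4], degree = 4.
Handshaking lemma: 2 * 6 = 12.
A tree on 5 vertices has 4 edges. This graph has 6 edges (2 extra). Not a tree.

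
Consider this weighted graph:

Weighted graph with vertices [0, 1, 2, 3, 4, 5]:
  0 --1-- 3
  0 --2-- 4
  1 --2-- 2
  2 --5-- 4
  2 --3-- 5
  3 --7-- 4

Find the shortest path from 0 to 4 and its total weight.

Using Dijkstra's algorithm from vertex 0:
Shortest path: 0 -> 4
Total weight: 2 = 2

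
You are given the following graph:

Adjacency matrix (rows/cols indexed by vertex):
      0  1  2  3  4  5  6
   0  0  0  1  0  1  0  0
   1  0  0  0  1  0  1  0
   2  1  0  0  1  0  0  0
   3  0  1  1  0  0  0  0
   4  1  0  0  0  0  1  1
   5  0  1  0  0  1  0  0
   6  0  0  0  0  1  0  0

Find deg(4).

Vertex 4 has neighbors [0, 5, 6], so deg(4) = 3.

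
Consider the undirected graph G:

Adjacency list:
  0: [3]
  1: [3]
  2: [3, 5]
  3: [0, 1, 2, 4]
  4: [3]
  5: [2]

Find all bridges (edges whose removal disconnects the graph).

A bridge is an edge whose removal increases the number of connected components.
Bridges found: (0,3), (1,3), (2,3), (2,5), (3,4)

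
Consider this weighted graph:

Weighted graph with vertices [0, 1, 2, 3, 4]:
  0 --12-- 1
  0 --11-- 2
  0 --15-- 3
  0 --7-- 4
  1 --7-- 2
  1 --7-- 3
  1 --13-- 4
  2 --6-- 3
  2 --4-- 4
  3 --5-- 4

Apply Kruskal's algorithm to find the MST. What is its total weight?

Applying Kruskal's algorithm (sort edges by weight, add if no cycle):
  Add (2,4) w=4
  Add (3,4) w=5
  Skip (2,3) w=6 (creates cycle)
  Add (0,4) w=7
  Add (1,2) w=7
  Skip (1,3) w=7 (creates cycle)
  Skip (0,2) w=11 (creates cycle)
  Skip (0,1) w=12 (creates cycle)
  Skip (1,4) w=13 (creates cycle)
  Skip (0,3) w=15 (creates cycle)
MST weight = 23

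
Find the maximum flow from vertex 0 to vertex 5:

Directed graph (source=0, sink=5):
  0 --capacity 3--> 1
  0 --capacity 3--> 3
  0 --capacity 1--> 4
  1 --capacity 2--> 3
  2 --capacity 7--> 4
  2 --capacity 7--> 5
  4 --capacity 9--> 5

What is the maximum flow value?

Computing max flow:
  Flow on (0->4): 1/1
  Flow on (4->5): 1/9
Maximum flow = 1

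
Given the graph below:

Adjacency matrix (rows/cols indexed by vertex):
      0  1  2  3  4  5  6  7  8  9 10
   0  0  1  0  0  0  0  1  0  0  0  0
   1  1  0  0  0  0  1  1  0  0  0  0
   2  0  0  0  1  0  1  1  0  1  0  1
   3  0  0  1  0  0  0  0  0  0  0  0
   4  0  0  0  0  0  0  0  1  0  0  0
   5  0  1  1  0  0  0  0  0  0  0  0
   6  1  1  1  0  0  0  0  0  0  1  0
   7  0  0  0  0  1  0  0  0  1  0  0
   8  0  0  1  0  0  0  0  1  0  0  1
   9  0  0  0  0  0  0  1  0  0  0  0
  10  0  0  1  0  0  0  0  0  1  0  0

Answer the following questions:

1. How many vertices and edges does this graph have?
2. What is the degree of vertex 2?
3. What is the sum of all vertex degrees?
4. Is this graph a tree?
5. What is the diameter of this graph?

Count: 11 vertices, 13 edges.
Vertex 2 has neighbors [3, 5, 6, 8, 10], degree = 5.
Handshaking lemma: 2 * 13 = 26.
A tree on 11 vertices has 10 edges. This graph has 13 edges (3 extra). Not a tree.
Diameter (longest shortest path) = 5.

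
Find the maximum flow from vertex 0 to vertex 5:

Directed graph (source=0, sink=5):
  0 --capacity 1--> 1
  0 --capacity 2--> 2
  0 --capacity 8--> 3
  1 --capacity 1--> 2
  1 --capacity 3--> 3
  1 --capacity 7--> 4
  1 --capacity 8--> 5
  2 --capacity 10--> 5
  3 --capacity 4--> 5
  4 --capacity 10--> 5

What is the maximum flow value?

Computing max flow:
  Flow on (0->1): 1/1
  Flow on (0->2): 2/2
  Flow on (0->3): 4/8
  Flow on (1->5): 1/8
  Flow on (2->5): 2/10
  Flow on (3->5): 4/4
Maximum flow = 7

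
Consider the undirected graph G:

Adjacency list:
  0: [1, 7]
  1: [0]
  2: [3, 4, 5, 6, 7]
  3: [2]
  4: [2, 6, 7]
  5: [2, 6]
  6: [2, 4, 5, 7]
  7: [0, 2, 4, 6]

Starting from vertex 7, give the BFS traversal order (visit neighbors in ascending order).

BFS from vertex 7 (neighbors processed in ascending order):
Visit order: 7, 0, 2, 4, 6, 1, 3, 5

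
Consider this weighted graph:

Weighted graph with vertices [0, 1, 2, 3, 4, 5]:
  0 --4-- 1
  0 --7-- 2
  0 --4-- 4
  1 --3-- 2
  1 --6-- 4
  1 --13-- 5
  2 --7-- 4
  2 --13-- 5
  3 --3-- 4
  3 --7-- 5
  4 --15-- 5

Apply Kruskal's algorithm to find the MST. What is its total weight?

Applying Kruskal's algorithm (sort edges by weight, add if no cycle):
  Add (1,2) w=3
  Add (3,4) w=3
  Add (0,4) w=4
  Add (0,1) w=4
  Skip (1,4) w=6 (creates cycle)
  Skip (0,2) w=7 (creates cycle)
  Skip (2,4) w=7 (creates cycle)
  Add (3,5) w=7
  Skip (1,5) w=13 (creates cycle)
  Skip (2,5) w=13 (creates cycle)
  Skip (4,5) w=15 (creates cycle)
MST weight = 21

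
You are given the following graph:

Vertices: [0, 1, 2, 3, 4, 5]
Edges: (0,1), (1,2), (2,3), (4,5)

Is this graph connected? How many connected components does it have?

Checking connectivity: the graph has 2 connected component(s).
Components: [[0, 1, 2, 3], [4, 5]]. The graph is NOT connected.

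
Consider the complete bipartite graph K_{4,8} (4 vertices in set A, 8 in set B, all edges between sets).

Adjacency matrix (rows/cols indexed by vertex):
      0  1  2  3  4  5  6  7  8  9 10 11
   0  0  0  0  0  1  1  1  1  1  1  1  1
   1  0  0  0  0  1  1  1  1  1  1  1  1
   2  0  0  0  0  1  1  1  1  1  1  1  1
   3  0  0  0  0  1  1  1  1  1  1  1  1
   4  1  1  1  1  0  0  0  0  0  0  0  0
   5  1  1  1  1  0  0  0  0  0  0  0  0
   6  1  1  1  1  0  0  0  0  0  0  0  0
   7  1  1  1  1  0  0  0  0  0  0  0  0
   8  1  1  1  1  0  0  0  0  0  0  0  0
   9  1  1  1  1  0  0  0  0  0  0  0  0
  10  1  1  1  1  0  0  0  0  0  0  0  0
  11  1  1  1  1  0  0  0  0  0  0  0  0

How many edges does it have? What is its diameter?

K_{4,8} has 4 * 8 = 32 edges.
Any vertex reaches any opposite-side vertex in 1 step; same-side vertices reach in 2 steps via any opposite-side vertex.
Diameter = 2.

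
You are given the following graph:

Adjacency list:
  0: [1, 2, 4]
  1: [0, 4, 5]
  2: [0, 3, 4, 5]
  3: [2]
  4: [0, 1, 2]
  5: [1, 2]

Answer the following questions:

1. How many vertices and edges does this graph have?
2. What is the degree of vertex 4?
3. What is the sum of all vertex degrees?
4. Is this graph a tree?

Count: 6 vertices, 8 edges.
Vertex 4 has neighbors [0, 1, 2], degree = 3.
Handshaking lemma: 2 * 8 = 16.
A tree on 6 vertices has 5 edges. This graph has 8 edges (3 extra). Not a tree.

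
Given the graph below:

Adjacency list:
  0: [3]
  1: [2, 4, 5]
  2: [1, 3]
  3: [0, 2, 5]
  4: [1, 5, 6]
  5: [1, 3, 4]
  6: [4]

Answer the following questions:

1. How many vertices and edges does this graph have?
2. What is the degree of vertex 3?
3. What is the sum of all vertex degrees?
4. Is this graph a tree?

Count: 7 vertices, 8 edges.
Vertex 3 has neighbors [0, 2, 5], degree = 3.
Handshaking lemma: 2 * 8 = 16.
A tree on 7 vertices has 6 edges. This graph has 8 edges (2 extra). Not a tree.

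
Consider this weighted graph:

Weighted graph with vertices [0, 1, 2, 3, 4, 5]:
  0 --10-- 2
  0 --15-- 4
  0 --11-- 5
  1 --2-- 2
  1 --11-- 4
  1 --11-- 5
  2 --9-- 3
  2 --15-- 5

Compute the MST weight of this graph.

Applying Kruskal's algorithm (sort edges by weight, add if no cycle):
  Add (1,2) w=2
  Add (2,3) w=9
  Add (0,2) w=10
  Add (0,5) w=11
  Skip (1,5) w=11 (creates cycle)
  Add (1,4) w=11
  Skip (0,4) w=15 (creates cycle)
  Skip (2,5) w=15 (creates cycle)
MST weight = 43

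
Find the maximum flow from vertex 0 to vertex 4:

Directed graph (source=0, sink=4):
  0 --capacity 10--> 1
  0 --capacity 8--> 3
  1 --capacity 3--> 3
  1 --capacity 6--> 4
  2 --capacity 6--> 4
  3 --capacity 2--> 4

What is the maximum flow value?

Computing max flow:
  Flow on (0->1): 8/10
  Flow on (1->3): 2/3
  Flow on (1->4): 6/6
  Flow on (3->4): 2/2
Maximum flow = 8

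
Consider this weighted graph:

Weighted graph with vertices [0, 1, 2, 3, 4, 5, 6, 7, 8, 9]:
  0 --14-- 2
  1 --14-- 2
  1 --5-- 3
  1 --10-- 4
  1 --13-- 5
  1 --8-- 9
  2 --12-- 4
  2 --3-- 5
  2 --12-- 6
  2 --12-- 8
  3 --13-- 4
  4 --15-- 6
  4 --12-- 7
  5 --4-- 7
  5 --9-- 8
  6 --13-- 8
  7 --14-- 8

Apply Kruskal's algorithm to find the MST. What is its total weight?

Applying Kruskal's algorithm (sort edges by weight, add if no cycle):
  Add (2,5) w=3
  Add (5,7) w=4
  Add (1,3) w=5
  Add (1,9) w=8
  Add (5,8) w=9
  Add (1,4) w=10
  Add (2,4) w=12
  Add (2,6) w=12
  Skip (2,8) w=12 (creates cycle)
  Skip (4,7) w=12 (creates cycle)
  Skip (1,5) w=13 (creates cycle)
  Skip (3,4) w=13 (creates cycle)
  Skip (6,8) w=13 (creates cycle)
  Add (0,2) w=14
  Skip (1,2) w=14 (creates cycle)
  Skip (7,8) w=14 (creates cycle)
  Skip (4,6) w=15 (creates cycle)
MST weight = 77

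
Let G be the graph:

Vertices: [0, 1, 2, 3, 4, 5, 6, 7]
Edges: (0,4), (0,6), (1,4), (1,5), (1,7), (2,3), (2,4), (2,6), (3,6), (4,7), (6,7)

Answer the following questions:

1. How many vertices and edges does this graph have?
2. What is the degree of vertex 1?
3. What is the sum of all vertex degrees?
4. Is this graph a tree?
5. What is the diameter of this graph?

Count: 8 vertices, 11 edges.
Vertex 1 has neighbors [4, 5, 7], degree = 3.
Handshaking lemma: 2 * 11 = 22.
A tree on 8 vertices has 7 edges. This graph has 11 edges (4 extra). Not a tree.
Diameter (longest shortest path) = 4.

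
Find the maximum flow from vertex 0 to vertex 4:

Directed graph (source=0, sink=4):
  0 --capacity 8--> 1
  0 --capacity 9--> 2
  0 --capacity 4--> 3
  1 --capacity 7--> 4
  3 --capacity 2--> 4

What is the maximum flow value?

Computing max flow:
  Flow on (0->1): 7/8
  Flow on (0->3): 2/4
  Flow on (1->4): 7/7
  Flow on (3->4): 2/2
Maximum flow = 9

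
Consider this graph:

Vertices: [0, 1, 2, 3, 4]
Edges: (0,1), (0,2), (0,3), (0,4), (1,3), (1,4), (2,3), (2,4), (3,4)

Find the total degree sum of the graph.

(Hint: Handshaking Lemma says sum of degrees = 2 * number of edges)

Count edges: 9 edges.
By Handshaking Lemma: sum of degrees = 2 * 9 = 18.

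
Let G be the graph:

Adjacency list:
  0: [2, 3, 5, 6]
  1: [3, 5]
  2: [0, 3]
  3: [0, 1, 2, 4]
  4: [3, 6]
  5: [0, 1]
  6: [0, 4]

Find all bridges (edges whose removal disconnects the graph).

No bridges found. The graph is 2-edge-connected (no single edge removal disconnects it).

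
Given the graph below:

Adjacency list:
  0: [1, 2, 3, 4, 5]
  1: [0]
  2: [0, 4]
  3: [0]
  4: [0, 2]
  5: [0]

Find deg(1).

Vertex 1 has neighbors [0], so deg(1) = 1.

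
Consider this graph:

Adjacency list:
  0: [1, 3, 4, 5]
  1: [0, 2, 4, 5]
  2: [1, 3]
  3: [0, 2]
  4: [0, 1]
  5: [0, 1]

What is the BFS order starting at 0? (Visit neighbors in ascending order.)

BFS from vertex 0 (neighbors processed in ascending order):
Visit order: 0, 1, 3, 4, 5, 2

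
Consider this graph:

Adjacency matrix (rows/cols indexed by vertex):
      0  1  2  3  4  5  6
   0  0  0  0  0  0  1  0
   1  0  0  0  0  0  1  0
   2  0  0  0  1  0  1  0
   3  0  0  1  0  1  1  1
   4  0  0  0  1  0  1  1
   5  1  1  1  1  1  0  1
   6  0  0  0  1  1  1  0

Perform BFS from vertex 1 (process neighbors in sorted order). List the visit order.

BFS from vertex 1 (neighbors processed in ascending order):
Visit order: 1, 5, 0, 2, 3, 4, 6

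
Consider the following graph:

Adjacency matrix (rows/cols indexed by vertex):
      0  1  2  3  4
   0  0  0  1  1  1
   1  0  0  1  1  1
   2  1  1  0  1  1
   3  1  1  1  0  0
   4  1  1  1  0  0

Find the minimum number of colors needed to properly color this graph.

The graph has a maximum clique of size 3 (lower bound on chromatic number).
A valid 3-coloring: {0: 1, 1: 1, 2: 0, 3: 2, 4: 2}.
Chromatic number = 3.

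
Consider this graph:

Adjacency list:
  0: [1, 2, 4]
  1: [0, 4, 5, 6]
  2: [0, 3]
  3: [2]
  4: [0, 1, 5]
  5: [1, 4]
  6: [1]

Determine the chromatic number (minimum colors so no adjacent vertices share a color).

The graph has a maximum clique of size 3 (lower bound on chromatic number).
A valid 3-coloring: {0: 1, 1: 0, 2: 0, 3: 1, 4: 2, 5: 1, 6: 1}.
Chromatic number = 3.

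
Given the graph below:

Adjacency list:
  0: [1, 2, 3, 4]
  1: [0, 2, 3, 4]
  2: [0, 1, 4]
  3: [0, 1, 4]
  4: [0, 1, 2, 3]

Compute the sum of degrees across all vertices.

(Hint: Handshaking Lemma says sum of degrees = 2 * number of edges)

Count edges: 9 edges.
By Handshaking Lemma: sum of degrees = 2 * 9 = 18.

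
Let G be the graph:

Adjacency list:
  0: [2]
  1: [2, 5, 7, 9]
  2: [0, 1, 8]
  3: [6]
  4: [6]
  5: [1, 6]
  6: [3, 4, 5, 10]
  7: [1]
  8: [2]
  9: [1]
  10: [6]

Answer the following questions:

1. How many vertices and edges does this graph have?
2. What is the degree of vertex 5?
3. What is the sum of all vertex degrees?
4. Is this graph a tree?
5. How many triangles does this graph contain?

Count: 11 vertices, 10 edges.
Vertex 5 has neighbors [1, 6], degree = 2.
Handshaking lemma: 2 * 10 = 20.
A graph is a tree iff it is connected and has exactly n-1 edges. This graph is connected (all 11 vertices in one component) and has 11-1 = 10 edges. It is a tree.
Number of triangles = 0.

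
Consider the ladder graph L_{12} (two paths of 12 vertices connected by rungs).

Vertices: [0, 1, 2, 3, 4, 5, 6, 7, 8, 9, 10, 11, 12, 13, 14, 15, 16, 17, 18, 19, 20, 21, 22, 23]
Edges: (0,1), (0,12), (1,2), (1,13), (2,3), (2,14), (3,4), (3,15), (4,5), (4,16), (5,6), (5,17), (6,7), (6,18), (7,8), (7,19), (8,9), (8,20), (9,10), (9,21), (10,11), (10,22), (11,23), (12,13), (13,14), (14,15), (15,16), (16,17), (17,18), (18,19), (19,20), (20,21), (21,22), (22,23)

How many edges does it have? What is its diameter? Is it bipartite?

Ladder graph L_{12}: 12 rungs + 2 * (12-1) path edges = 12 + 22 = 34 edges.
Diameter = 12.
Ladder graphs are bipartite (alternating coloring along each path).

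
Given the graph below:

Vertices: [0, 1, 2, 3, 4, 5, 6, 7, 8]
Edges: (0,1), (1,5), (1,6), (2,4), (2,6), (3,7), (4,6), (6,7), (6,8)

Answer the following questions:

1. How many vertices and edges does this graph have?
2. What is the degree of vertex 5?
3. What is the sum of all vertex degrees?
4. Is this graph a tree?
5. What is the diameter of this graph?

Count: 9 vertices, 9 edges.
Vertex 5 has neighbors [1], degree = 1.
Handshaking lemma: 2 * 9 = 18.
A tree on 9 vertices has 8 edges. This graph has 9 edges (1 extra). Not a tree.
Diameter (longest shortest path) = 4.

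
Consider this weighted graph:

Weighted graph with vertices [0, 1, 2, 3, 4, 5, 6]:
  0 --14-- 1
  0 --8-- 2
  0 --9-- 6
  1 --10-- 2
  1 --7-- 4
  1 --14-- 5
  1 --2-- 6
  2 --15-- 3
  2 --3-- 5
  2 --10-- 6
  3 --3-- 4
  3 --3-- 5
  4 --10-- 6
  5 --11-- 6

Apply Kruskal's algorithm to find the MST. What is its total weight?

Applying Kruskal's algorithm (sort edges by weight, add if no cycle):
  Add (1,6) w=2
  Add (2,5) w=3
  Add (3,5) w=3
  Add (3,4) w=3
  Add (1,4) w=7
  Add (0,2) w=8
  Skip (0,6) w=9 (creates cycle)
  Skip (1,2) w=10 (creates cycle)
  Skip (2,6) w=10 (creates cycle)
  Skip (4,6) w=10 (creates cycle)
  Skip (5,6) w=11 (creates cycle)
  Skip (0,1) w=14 (creates cycle)
  Skip (1,5) w=14 (creates cycle)
  Skip (2,3) w=15 (creates cycle)
MST weight = 26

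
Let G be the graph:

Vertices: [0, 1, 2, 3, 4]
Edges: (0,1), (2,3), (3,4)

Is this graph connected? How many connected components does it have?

Checking connectivity: the graph has 2 connected component(s).
Components: [[0, 1], [2, 3, 4]]. The graph is NOT connected.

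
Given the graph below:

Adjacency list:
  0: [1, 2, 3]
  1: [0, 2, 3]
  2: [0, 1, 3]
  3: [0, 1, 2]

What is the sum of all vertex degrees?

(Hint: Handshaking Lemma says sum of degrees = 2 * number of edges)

Count edges: 6 edges.
By Handshaking Lemma: sum of degrees = 2 * 6 = 12.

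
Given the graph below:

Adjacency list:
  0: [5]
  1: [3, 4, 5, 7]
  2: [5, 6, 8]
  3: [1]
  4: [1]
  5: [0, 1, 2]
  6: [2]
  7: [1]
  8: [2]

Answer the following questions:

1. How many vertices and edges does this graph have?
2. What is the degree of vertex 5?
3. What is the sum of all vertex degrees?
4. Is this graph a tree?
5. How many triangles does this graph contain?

Count: 9 vertices, 8 edges.
Vertex 5 has neighbors [0, 1, 2], degree = 3.
Handshaking lemma: 2 * 8 = 16.
A graph is a tree iff it is connected and has exactly n-1 edges. This graph is connected (all 9 vertices in one component) and has 9-1 = 8 edges. It is a tree.
Number of triangles = 0.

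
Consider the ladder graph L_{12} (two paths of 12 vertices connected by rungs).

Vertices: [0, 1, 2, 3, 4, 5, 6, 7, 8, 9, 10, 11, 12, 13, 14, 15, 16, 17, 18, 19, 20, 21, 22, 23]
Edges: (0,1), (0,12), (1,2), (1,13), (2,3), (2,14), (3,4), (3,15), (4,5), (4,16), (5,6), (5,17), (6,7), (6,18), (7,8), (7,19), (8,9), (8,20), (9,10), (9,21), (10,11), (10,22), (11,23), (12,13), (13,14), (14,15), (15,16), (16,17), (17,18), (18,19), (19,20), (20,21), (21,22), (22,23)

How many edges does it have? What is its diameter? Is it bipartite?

Ladder graph L_{12}: 12 rungs + 2 * (12-1) path edges = 12 + 22 = 34 edges.
Diameter = 12.
Ladder graphs are bipartite (alternating coloring along each path).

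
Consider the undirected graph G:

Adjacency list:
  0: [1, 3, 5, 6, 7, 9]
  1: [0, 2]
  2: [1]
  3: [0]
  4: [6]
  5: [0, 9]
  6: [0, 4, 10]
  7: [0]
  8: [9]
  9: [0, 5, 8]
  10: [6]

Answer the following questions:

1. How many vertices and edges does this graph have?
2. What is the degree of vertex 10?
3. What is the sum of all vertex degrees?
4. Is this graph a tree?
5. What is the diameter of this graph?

Count: 11 vertices, 11 edges.
Vertex 10 has neighbors [6], degree = 1.
Handshaking lemma: 2 * 11 = 22.
A tree on 11 vertices has 10 edges. This graph has 11 edges (1 extra). Not a tree.
Diameter (longest shortest path) = 4.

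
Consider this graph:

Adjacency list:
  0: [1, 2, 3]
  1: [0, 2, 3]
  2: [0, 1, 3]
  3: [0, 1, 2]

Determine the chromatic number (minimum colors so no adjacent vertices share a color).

The graph has a maximum clique of size 4 (lower bound on chromatic number).
A valid 4-coloring: {0: 0, 1: 1, 2: 2, 3: 3}.
Chromatic number = 4.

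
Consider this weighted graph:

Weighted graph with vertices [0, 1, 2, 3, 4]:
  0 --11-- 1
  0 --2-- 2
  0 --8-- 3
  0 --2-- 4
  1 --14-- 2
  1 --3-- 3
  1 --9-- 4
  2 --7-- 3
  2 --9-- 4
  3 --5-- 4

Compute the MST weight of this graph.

Applying Kruskal's algorithm (sort edges by weight, add if no cycle):
  Add (0,2) w=2
  Add (0,4) w=2
  Add (1,3) w=3
  Add (3,4) w=5
  Skip (2,3) w=7 (creates cycle)
  Skip (0,3) w=8 (creates cycle)
  Skip (1,4) w=9 (creates cycle)
  Skip (2,4) w=9 (creates cycle)
  Skip (0,1) w=11 (creates cycle)
  Skip (1,2) w=14 (creates cycle)
MST weight = 12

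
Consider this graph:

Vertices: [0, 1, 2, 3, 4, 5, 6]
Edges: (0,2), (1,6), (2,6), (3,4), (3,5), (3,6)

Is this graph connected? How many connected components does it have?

Checking connectivity: the graph has 1 connected component(s).
All vertices are reachable from each other. The graph IS connected.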